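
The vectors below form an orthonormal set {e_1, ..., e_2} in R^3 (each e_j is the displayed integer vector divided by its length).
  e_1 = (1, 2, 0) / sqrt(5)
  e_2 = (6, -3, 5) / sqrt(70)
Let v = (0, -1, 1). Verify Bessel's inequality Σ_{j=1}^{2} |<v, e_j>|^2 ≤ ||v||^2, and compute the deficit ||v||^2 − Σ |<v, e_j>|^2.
Σ |<v, e_j>|^2 = 12/7; ||v||^2 = 2; deficit = 2/7

Write each e_j = u_j / sqrt(<u_j, u_j>) where u_j is the displayed integer vector. Then <v, e_j> = <v, u_j> / sqrt(<u_j, u_j>), so |<v, e_j>|^2 = <v, u_j>^2 / <u_j, u_j>.
Coefficients: <v, e_1> = -2/sqrt(5), <v, e_2> = 8/sqrt(70).
Square and sum: Σ |<v, e_j>|^2 = 12/7.
Compute ||v||^2 = v·v = 2.
Deficit = 2 − 12/7 = 2/7 ≥ 0, confirming Bessel's inequality. (The deficit equals ||v − Σ <v,e_j> e_j||^2, the squared distance from v to span{e_j}.)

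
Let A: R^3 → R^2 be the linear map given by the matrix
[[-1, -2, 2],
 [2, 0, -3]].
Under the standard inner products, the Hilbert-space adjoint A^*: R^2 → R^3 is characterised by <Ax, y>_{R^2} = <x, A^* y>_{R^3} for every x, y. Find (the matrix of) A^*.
A^* = A^T =
[[-1, 2],
 [-2, 0],
 [2, -3]]

For real matrices with standard dot products, the defining identity <Ax, y> = <x, A^* y> gives (Ax)^T y = x^T (A^*) y, i.e. x^T A^T y = x^T (A^*) y. Since this holds for all x, y, we must have A^* = A^T. Therefore
A^* =
[[-1, 2],
 [-2, 0],
 [2, -3]].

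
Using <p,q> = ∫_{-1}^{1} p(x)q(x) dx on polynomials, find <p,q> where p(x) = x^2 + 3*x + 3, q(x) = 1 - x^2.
<p,q> = 64/15

Expand the product: p(x)·q(x) = -x^4 - 3*x^3 - 2*x^2 + 3*x + 3.
∫_{-1}^{1} of each monomial x^k gives [2/(k+1) if k even, 0 if k odd]. Integrating term-by-term (or equivalently evaluating the antiderivative F(x) = -x^5/5 - 3*x^4/4 - 2*x^3/3 + 3*x^2/2 + 3*x at the endpoints):
  F(1) − F(−1) = 173/60 − (-83/60) = 64/15.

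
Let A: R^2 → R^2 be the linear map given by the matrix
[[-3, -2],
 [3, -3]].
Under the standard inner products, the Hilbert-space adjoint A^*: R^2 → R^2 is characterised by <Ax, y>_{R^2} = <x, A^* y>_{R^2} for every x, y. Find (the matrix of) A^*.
A^* = A^T =
[[-3, 3],
 [-2, -3]]

For real matrices with standard dot products, the defining identity <Ax, y> = <x, A^* y> gives (Ax)^T y = x^T (A^*) y, i.e. x^T A^T y = x^T (A^*) y. Since this holds for all x, y, we must have A^* = A^T. Therefore
A^* =
[[-3, 3],
 [-2, -3]].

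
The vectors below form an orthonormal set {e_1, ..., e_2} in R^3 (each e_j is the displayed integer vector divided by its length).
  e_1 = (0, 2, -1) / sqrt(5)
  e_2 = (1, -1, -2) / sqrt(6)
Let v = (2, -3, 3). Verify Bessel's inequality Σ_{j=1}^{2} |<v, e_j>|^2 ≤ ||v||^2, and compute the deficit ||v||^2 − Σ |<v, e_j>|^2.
Σ |<v, e_j>|^2 = 491/30; ||v||^2 = 22; deficit = 169/30

Write each e_j = u_j / sqrt(<u_j, u_j>) where u_j is the displayed integer vector. Then <v, e_j> = <v, u_j> / sqrt(<u_j, u_j>), so |<v, e_j>|^2 = <v, u_j>^2 / <u_j, u_j>.
Coefficients: <v, e_1> = -9/sqrt(5), <v, e_2> = -1/sqrt(6).
Square and sum: Σ |<v, e_j>|^2 = 491/30.
Compute ||v||^2 = v·v = 22.
Deficit = 22 − 491/30 = 169/30 ≥ 0, confirming Bessel's inequality. (The deficit equals ||v − Σ <v,e_j> e_j||^2, the squared distance from v to span{e_j}.)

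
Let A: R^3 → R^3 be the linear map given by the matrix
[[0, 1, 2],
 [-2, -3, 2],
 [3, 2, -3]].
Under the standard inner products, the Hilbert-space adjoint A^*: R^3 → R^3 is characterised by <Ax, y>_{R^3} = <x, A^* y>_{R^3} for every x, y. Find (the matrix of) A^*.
A^* = A^T =
[[0, -2, 3],
 [1, -3, 2],
 [2, 2, -3]]

For real matrices with standard dot products, the defining identity <Ax, y> = <x, A^* y> gives (Ax)^T y = x^T (A^*) y, i.e. x^T A^T y = x^T (A^*) y. Since this holds for all x, y, we must have A^* = A^T. Therefore
A^* =
[[0, -2, 3],
 [1, -3, 2],
 [2, 2, -3]].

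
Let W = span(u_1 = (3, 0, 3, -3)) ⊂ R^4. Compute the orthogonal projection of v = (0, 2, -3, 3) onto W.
proj_W(v) = (-2, 0, -2, 2)

Set up U = [u_1 | ... | u_1] ∈ R^(4×1). The projector onto W = col(U) is P = U (U^T U)^(-1) U^T.
Compute U^T U =
  [27],
and U^T v = (-18).
Solve U^T U · c = U^T v for the coefficients: c = (-2/3). The projection is proj_W(v) = U c.
Check: (v - proj_W(v)) · u_1 = 0  (should be 0).
Result: proj_W(v) = (-2, 0, -2, 2).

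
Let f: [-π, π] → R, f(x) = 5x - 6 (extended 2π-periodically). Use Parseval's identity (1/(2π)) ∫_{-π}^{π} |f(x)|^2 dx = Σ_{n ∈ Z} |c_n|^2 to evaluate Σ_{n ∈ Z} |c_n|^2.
Σ |c_n|^2 = 25π^2/3 + 36

Expand and integrate term by term over [-π, π]:
  ∫ (5x)^2 dx = 25·(2π^3/3); ∫ 2·5·(-6)·x dx = 0 (odd integrand); ∫ (-6)^2 dx = 36·2π.
So (1/(2π)) ∫_{-π}^{π} (5x - 6)^2 dx = 25π^2/3 + 36 = 25π^2/3 + 36.
Parseval ⇒ Σ |c_n|^2 = 25π^2/3 + 36.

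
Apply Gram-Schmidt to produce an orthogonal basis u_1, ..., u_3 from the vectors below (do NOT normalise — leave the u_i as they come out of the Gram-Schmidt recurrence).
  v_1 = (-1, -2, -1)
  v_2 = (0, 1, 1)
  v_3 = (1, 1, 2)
Orthogonal basis:
  u_1 = (-1, -2, -1)
  u_2 = (-1/2, 0, 1/2)
  u_3 = (2/3, -2/3, 2/3)

Apply the Gram-Schmidt recurrence
  u_1 = v_1
  u_i = v_i − Σ_{j<i} ((v_i · u_j) / (u_j · u_j)) · u_j.

Step by step this gives:
  u_1 = (-1, -2, -1)
  u_2 = (-1/2, 0, 1/2)
  u_3 = (2/3, -2/3, 2/3)

Orthogonality check:
  u_2 · u_1 = 0 (should be 0)
  u_3 · u_1 = 0 (should be 0)
  u_3 · u_2 = 0 (should be 0)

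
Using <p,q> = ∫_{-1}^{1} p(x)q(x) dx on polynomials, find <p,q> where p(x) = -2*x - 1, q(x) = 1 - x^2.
<p,q> = -4/3

Expand the product: p(x)·q(x) = 2*x^3 + x^2 - 2*x - 1.
∫_{-1}^{1} of each monomial x^k gives [2/(k+1) if k even, 0 if k odd]. Integrating term-by-term (or equivalently evaluating the antiderivative F(x) = x^4/2 + x^3/3 - x^2 - x at the endpoints):
  F(1) − F(−1) = -7/6 − (1/6) = -4/3.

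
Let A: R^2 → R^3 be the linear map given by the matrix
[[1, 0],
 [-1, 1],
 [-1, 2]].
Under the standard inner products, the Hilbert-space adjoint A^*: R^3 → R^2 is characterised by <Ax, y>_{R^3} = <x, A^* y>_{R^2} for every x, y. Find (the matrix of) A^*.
A^* = A^T =
[[1, -1, -1],
 [0, 1, 2]]

For real matrices with standard dot products, the defining identity <Ax, y> = <x, A^* y> gives (Ax)^T y = x^T (A^*) y, i.e. x^T A^T y = x^T (A^*) y. Since this holds for all x, y, we must have A^* = A^T. Therefore
A^* =
[[1, -1, -1],
 [0, 1, 2]].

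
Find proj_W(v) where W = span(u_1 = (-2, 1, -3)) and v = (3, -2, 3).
proj_W(v) = (17/7, -17/14, 51/14)

Set up U = [u_1 | ... | u_1] ∈ R^(3×1). The projector onto W = col(U) is P = U (U^T U)^(-1) U^T.
Compute U^T U =
  [14],
and U^T v = (-17).
Solve U^T U · c = U^T v for the coefficients: c = (-17/14). The projection is proj_W(v) = U c.
Check: (v - proj_W(v)) · u_1 = 0  (should be 0).
Result: proj_W(v) = (17/7, -17/14, 51/14).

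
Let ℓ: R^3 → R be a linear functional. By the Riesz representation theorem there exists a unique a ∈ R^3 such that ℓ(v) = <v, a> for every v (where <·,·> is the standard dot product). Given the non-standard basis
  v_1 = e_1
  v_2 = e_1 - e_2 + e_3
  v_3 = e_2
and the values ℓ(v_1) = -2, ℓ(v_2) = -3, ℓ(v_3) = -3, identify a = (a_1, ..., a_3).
a = (-2, -3, -4)

Write a = (a_1, ..., a_3) in the standard basis. For each basis vector v_i, ℓ(v_i) = <v_i, a> is a linear equation in the a_j's. Collect the n equations into a matrix system V a = ℓ, where row i of V is v_i (expressed in the standard basis). Since V is invertible (lower-triangular with 1s on the diagonal, up to permutation), solve by back-substitution:
  V =
[[1, 0, 0],
 [1, -1, 1],
 [0, 1, 0]]
  V a = (-2, -3, -3)
Solving gives a = (-2, -3, -4).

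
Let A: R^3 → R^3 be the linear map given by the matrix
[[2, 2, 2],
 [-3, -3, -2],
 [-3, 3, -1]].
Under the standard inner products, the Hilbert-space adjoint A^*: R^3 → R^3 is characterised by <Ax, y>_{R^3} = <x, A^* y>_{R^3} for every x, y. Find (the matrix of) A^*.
A^* = A^T =
[[2, -3, -3],
 [2, -3, 3],
 [2, -2, -1]]

For real matrices with standard dot products, the defining identity <Ax, y> = <x, A^* y> gives (Ax)^T y = x^T (A^*) y, i.e. x^T A^T y = x^T (A^*) y. Since this holds for all x, y, we must have A^* = A^T. Therefore
A^* =
[[2, -3, -3],
 [2, -3, 3],
 [2, -2, -1]].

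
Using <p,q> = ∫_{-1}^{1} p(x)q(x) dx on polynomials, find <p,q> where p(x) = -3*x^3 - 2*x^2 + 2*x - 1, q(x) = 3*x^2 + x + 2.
<p,q> = -164/15

Expand the product: p(x)·q(x) = -9*x^5 - 9*x^4 - 2*x^3 - 5*x^2 + 3*x - 2.
∫_{-1}^{1} of each monomial x^k gives [2/(k+1) if k even, 0 if k odd]. Integrating term-by-term (or equivalently evaluating the antiderivative F(x) = -3*x^6/2 - 9*x^5/5 - x^4/2 - 5*x^3/3 + 3*x^2/2 - 2*x at the endpoints):
  F(1) − F(−1) = -179/30 − (149/30) = -164/15.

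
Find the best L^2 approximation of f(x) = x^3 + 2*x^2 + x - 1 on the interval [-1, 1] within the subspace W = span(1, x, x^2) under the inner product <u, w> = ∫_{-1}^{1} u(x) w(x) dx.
g(x) = 2*x^2 + 8*x/5 - 1

The best approximation g ∈ W is the orthogonal projection of f onto W. Writing g = a_0 + a_1 x + a_2 x^2, the coefficients solve the normal equations G · a = b where
  G_{ij} = <φ_i, φ_j> and b_i = <f, φ_i>, with φ_0 = 1, φ_1 = x, φ_2 = x^2.
G =
  [2, 0, 2/3]
  [0, 2/3, 0]
  [2/3, 0, 2/5],
b = (-2/3, 16/15, 2/15).
Solving gives a_0 = -1, a_1 = 8/5, a_2 = 2, so
  g(x) = 2*x^2 + 8*x/5 - 1.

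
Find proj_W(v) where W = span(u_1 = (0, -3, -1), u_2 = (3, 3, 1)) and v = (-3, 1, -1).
proj_W(v) = (-3, 3/5, 1/5)

Set up U = [u_1 | ... | u_2] ∈ R^(3×2). The projector onto W = col(U) is P = U (U^T U)^(-1) U^T.
Compute U^T U =
  [10, -10]
  [-10, 19],
and U^T v = (-2, -7).
Solve U^T U · c = U^T v for the coefficients: c = (-6/5, -1). The projection is proj_W(v) = U c.
Check: (v - proj_W(v)) · u_1 = 0  (should be 0).
Check: (v - proj_W(v)) · u_2 = 0  (should be 0).
Result: proj_W(v) = (-3, 3/5, 1/5).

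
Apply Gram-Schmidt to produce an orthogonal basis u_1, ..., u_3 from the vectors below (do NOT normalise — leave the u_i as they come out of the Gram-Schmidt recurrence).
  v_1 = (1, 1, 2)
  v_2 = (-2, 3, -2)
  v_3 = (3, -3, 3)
Orthogonal basis:
  u_1 = (1, 1, 2)
  u_2 = (-3/2, 7/2, -1)
  u_3 = (8/31, 2/31, -5/31)

Apply the Gram-Schmidt recurrence
  u_1 = v_1
  u_i = v_i − Σ_{j<i} ((v_i · u_j) / (u_j · u_j)) · u_j.

Step by step this gives:
  u_1 = (1, 1, 2)
  u_2 = (-3/2, 7/2, -1)
  u_3 = (8/31, 2/31, -5/31)

Orthogonality check:
  u_2 · u_1 = 0 (should be 0)
  u_3 · u_1 = 0 (should be 0)
  u_3 · u_2 = 0 (should be 0)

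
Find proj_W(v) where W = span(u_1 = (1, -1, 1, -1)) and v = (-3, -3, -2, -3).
proj_W(v) = (1/4, -1/4, 1/4, -1/4)

Set up U = [u_1 | ... | u_1] ∈ R^(4×1). The projector onto W = col(U) is P = U (U^T U)^(-1) U^T.
Compute U^T U =
  [4],
and U^T v = (1).
Solve U^T U · c = U^T v for the coefficients: c = (1/4). The projection is proj_W(v) = U c.
Check: (v - proj_W(v)) · u_1 = 0  (should be 0).
Result: proj_W(v) = (1/4, -1/4, 1/4, -1/4).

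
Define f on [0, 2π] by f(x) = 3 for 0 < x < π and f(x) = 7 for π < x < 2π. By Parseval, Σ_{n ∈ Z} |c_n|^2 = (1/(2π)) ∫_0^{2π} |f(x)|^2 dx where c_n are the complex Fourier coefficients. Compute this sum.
Σ |c_n|^2 = 29

Parseval equates the L^2 energy of f (normalised by 1/(2π)) with the ℓ^2 sum of its Fourier coefficients: (1/(2π)) ∫_0^{2π} |f|^2 = Σ |c_n|^2.
Compute the left side: (1/(2π)) [∫_0^π 3^2 dx + ∫_π^{2π} 7^2 dx] = (1/(2π)) · (9π + 49π) = (9 + 49)/2 = 29.
So Σ_{n ∈ Z} |c_n|^2 = 29.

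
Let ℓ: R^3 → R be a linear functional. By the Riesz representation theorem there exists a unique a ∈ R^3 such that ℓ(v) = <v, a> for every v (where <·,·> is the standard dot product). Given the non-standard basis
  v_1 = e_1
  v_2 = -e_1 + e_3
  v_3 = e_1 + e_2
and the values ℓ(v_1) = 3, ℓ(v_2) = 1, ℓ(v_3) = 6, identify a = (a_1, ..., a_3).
a = (3, 3, 4)

Write a = (a_1, ..., a_3) in the standard basis. For each basis vector v_i, ℓ(v_i) = <v_i, a> is a linear equation in the a_j's. Collect the n equations into a matrix system V a = ℓ, where row i of V is v_i (expressed in the standard basis). Since V is invertible (lower-triangular with 1s on the diagonal, up to permutation), solve by back-substitution:
  V =
[[1, 0, 0],
 [-1, 0, 1],
 [1, 1, 0]]
  V a = (3, 1, 6)
Solving gives a = (3, 3, 4).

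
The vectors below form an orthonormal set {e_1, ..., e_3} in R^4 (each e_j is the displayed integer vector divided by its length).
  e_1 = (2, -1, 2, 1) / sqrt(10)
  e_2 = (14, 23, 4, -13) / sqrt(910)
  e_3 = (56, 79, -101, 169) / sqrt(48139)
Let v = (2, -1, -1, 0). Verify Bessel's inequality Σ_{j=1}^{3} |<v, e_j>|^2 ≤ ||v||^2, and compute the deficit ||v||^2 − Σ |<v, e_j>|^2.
Σ |<v, e_j>|^2 = 674/529; ||v||^2 = 6; deficit = 2500/529

Write each e_j = u_j / sqrt(<u_j, u_j>) where u_j is the displayed integer vector. Then <v, e_j> = <v, u_j> / sqrt(<u_j, u_j>), so |<v, e_j>|^2 = <v, u_j>^2 / <u_j, u_j>.
Coefficients: <v, e_1> = 3/sqrt(10), <v, e_2> = 1/sqrt(910), <v, e_3> = 134/sqrt(48139).
Square and sum: Σ |<v, e_j>|^2 = 674/529.
Compute ||v||^2 = v·v = 6.
Deficit = 6 − 674/529 = 2500/529 ≥ 0, confirming Bessel's inequality. (The deficit equals ||v − Σ <v,e_j> e_j||^2, the squared distance from v to span{e_j}.)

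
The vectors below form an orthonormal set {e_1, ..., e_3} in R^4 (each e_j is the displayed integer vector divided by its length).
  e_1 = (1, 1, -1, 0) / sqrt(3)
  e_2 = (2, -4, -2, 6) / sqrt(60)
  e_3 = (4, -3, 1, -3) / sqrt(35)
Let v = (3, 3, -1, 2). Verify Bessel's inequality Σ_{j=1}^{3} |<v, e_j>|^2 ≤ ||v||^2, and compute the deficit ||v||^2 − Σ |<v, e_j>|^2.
Σ |<v, e_j>|^2 = 125/7; ||v||^2 = 23; deficit = 36/7

Write each e_j = u_j / sqrt(<u_j, u_j>) where u_j is the displayed integer vector. Then <v, e_j> = <v, u_j> / sqrt(<u_j, u_j>), so |<v, e_j>|^2 = <v, u_j>^2 / <u_j, u_j>.
Coefficients: <v, e_1> = 7/sqrt(3), <v, e_2> = 8/sqrt(60), <v, e_3> = -4/sqrt(35).
Square and sum: Σ |<v, e_j>|^2 = 125/7.
Compute ||v||^2 = v·v = 23.
Deficit = 23 − 125/7 = 36/7 ≥ 0, confirming Bessel's inequality. (The deficit equals ||v − Σ <v,e_j> e_j||^2, the squared distance from v to span{e_j}.)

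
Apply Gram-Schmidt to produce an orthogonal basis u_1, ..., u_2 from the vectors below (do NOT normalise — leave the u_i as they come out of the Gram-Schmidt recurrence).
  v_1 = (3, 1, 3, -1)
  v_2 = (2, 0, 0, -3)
Orthogonal basis:
  u_1 = (3, 1, 3, -1)
  u_2 = (13/20, -9/20, -27/20, -51/20)

Apply the Gram-Schmidt recurrence
  u_1 = v_1
  u_i = v_i − Σ_{j<i} ((v_i · u_j) / (u_j · u_j)) · u_j.

Step by step this gives:
  u_1 = (3, 1, 3, -1)
  u_2 = (13/20, -9/20, -27/20, -51/20)

Orthogonality check:
  u_2 · u_1 = 0 (should be 0)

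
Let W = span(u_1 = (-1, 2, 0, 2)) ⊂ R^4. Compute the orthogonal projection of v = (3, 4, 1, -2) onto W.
proj_W(v) = (-1/9, 2/9, 0, 2/9)

Set up U = [u_1 | ... | u_1] ∈ R^(4×1). The projector onto W = col(U) is P = U (U^T U)^(-1) U^T.
Compute U^T U =
  [9],
and U^T v = (1).
Solve U^T U · c = U^T v for the coefficients: c = (1/9). The projection is proj_W(v) = U c.
Check: (v - proj_W(v)) · u_1 = 0  (should be 0).
Result: proj_W(v) = (-1/9, 2/9, 0, 2/9).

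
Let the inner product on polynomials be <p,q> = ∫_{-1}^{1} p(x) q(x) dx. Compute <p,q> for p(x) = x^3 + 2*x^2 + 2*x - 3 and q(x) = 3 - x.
<p,q> = -236/15

Expand the product: p(x)·q(x) = -x^4 + x^3 + 4*x^2 + 9*x - 9.
∫_{-1}^{1} of each monomial x^k gives [2/(k+1) if k even, 0 if k odd]. Integrating term-by-term (or equivalently evaluating the antiderivative F(x) = -x^5/5 + x^4/4 + 4*x^3/3 + 9*x^2/2 - 9*x at the endpoints):
  F(1) − F(−1) = -187/60 − (757/60) = -236/15.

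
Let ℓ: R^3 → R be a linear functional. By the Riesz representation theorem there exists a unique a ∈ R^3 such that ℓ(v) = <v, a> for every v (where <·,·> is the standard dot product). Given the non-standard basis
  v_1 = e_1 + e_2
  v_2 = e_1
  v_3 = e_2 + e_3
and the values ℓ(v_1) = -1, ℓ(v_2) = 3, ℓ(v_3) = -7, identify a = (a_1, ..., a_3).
a = (3, -4, -3)

Write a = (a_1, ..., a_3) in the standard basis. For each basis vector v_i, ℓ(v_i) = <v_i, a> is a linear equation in the a_j's. Collect the n equations into a matrix system V a = ℓ, where row i of V is v_i (expressed in the standard basis). Since V is invertible (lower-triangular with 1s on the diagonal, up to permutation), solve by back-substitution:
  V =
[[1, 1, 0],
 [1, 0, 0],
 [0, 1, 1]]
  V a = (-1, 3, -7)
Solving gives a = (3, -4, -3).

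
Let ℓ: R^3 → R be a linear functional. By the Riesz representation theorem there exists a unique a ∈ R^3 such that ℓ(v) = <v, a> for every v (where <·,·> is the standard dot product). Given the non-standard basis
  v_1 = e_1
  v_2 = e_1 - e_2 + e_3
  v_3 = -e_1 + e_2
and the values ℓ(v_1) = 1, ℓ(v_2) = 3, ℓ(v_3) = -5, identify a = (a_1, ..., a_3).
a = (1, -4, -2)

Write a = (a_1, ..., a_3) in the standard basis. For each basis vector v_i, ℓ(v_i) = <v_i, a> is a linear equation in the a_j's. Collect the n equations into a matrix system V a = ℓ, where row i of V is v_i (expressed in the standard basis). Since V is invertible (lower-triangular with 1s on the diagonal, up to permutation), solve by back-substitution:
  V =
[[1, 0, 0],
 [1, -1, 1],
 [-1, 1, 0]]
  V a = (1, 3, -5)
Solving gives a = (1, -4, -2).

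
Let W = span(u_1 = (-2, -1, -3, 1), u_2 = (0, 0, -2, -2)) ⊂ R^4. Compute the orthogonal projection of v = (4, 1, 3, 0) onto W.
proj_W(v) = (30/13, 15/13, 99/26, -21/26)

Set up U = [u_1 | ... | u_2] ∈ R^(4×2). The projector onto W = col(U) is P = U (U^T U)^(-1) U^T.
Compute U^T U =
  [15, 4]
  [4, 8],
and U^T v = (-18, -6).
Solve U^T U · c = U^T v for the coefficients: c = (-15/13, -9/52). The projection is proj_W(v) = U c.
Check: (v - proj_W(v)) · u_1 = 0  (should be 0).
Check: (v - proj_W(v)) · u_2 = 0  (should be 0).
Result: proj_W(v) = (30/13, 15/13, 99/26, -21/26).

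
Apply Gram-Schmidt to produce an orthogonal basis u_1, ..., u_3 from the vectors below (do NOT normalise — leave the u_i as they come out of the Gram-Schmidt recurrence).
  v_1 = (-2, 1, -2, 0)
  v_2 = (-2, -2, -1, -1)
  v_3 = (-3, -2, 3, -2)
Orthogonal basis:
  u_1 = (-2, 1, -2, 0)
  u_2 = (-10/9, -22/9, -1/9, -1)
  u_3 = (-78/37, 43/37, 199/74, -59/74)

Apply the Gram-Schmidt recurrence
  u_1 = v_1
  u_i = v_i − Σ_{j<i} ((v_i · u_j) / (u_j · u_j)) · u_j.

Step by step this gives:
  u_1 = (-2, 1, -2, 0)
  u_2 = (-10/9, -22/9, -1/9, -1)
  u_3 = (-78/37, 43/37, 199/74, -59/74)

Orthogonality check:
  u_2 · u_1 = 0 (should be 0)
  u_3 · u_1 = 0 (should be 0)
  u_3 · u_2 = 0 (should be 0)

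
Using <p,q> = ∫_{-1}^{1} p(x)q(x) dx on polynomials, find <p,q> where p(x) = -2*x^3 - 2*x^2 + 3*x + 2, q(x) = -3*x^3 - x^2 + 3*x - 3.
<p,q> = -716/105

Expand the product: p(x)·q(x) = 6*x^6 + 8*x^5 - 13*x^4 - 9*x^3 + 13*x^2 - 3*x - 6.
∫_{-1}^{1} of each monomial x^k gives [2/(k+1) if k even, 0 if k odd]. Integrating term-by-term (or equivalently evaluating the antiderivative F(x) = 6*x^7/7 + 4*x^6/3 - 13*x^5/5 - 9*x^4/4 + 13*x^3/3 - 3*x^2/2 - 6*x at the endpoints):
  F(1) − F(−1) = -2447/420 − (139/140) = -716/105.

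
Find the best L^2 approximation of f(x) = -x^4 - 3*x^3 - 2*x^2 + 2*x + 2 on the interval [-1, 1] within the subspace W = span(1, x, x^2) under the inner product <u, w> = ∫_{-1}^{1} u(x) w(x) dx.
g(x) = -20*x^2/7 + x/5 + 73/35

The best approximation g ∈ W is the orthogonal projection of f onto W. Writing g = a_0 + a_1 x + a_2 x^2, the coefficients solve the normal equations G · a = b where
  G_{ij} = <φ_i, φ_j> and b_i = <f, φ_i>, with φ_0 = 1, φ_1 = x, φ_2 = x^2.
G =
  [2, 0, 2/3]
  [0, 2/3, 0]
  [2/3, 0, 2/5],
b = (34/15, 2/15, 26/105).
Solving gives a_0 = 73/35, a_1 = 1/5, a_2 = -20/7, so
  g(x) = -20*x^2/7 + x/5 + 73/35.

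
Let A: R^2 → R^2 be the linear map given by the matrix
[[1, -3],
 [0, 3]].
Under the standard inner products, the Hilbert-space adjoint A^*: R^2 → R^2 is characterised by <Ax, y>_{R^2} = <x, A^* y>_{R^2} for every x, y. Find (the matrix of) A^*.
A^* = A^T =
[[1, 0],
 [-3, 3]]

For real matrices with standard dot products, the defining identity <Ax, y> = <x, A^* y> gives (Ax)^T y = x^T (A^*) y, i.e. x^T A^T y = x^T (A^*) y. Since this holds for all x, y, we must have A^* = A^T. Therefore
A^* =
[[1, 0],
 [-3, 3]].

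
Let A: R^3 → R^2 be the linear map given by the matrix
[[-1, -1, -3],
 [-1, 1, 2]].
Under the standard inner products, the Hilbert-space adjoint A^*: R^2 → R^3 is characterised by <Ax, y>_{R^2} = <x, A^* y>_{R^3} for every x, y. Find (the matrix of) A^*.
A^* = A^T =
[[-1, -1],
 [-1, 1],
 [-3, 2]]

For real matrices with standard dot products, the defining identity <Ax, y> = <x, A^* y> gives (Ax)^T y = x^T (A^*) y, i.e. x^T A^T y = x^T (A^*) y. Since this holds for all x, y, we must have A^* = A^T. Therefore
A^* =
[[-1, -1],
 [-1, 1],
 [-3, 2]].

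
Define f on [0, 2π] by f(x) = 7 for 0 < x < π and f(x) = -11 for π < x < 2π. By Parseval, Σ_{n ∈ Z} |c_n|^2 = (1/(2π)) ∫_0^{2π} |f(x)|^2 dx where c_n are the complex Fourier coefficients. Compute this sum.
Σ |c_n|^2 = 85

Parseval equates the L^2 energy of f (normalised by 1/(2π)) with the ℓ^2 sum of its Fourier coefficients: (1/(2π)) ∫_0^{2π} |f|^2 = Σ |c_n|^2.
Compute the left side: (1/(2π)) [∫_0^π 7^2 dx + ∫_π^{2π} (-11)^2 dx] = (1/(2π)) · (49π + 121π) = (49 + 121)/2 = 85.
So Σ_{n ∈ Z} |c_n|^2 = 85.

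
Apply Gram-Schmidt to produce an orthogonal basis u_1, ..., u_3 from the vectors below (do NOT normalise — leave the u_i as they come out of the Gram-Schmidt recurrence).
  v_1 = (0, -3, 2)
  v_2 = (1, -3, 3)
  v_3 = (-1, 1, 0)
Orthogonal basis:
  u_1 = (0, -3, 2)
  u_2 = (1, 6/13, 9/13)
  u_3 = (-15/22, 5/11, 15/22)

Apply the Gram-Schmidt recurrence
  u_1 = v_1
  u_i = v_i − Σ_{j<i} ((v_i · u_j) / (u_j · u_j)) · u_j.

Step by step this gives:
  u_1 = (0, -3, 2)
  u_2 = (1, 6/13, 9/13)
  u_3 = (-15/22, 5/11, 15/22)

Orthogonality check:
  u_2 · u_1 = 0 (should be 0)
  u_3 · u_1 = 0 (should be 0)
  u_3 · u_2 = 0 (should be 0)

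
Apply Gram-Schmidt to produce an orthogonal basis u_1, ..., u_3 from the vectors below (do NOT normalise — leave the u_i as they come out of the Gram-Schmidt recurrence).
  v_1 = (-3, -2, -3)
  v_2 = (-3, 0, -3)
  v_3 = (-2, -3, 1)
Orthogonal basis:
  u_1 = (-3, -2, -3)
  u_2 = (-6/11, 18/11, -6/11)
  u_3 = (-3/2, 0, 3/2)

Apply the Gram-Schmidt recurrence
  u_1 = v_1
  u_i = v_i − Σ_{j<i} ((v_i · u_j) / (u_j · u_j)) · u_j.

Step by step this gives:
  u_1 = (-3, -2, -3)
  u_2 = (-6/11, 18/11, -6/11)
  u_3 = (-3/2, 0, 3/2)

Orthogonality check:
  u_2 · u_1 = 0 (should be 0)
  u_3 · u_1 = 0 (should be 0)
  u_3 · u_2 = 0 (should be 0)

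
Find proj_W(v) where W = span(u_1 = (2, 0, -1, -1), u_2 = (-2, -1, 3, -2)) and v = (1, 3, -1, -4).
proj_W(v) = (182/83, -35/83, -21/83, -196/83)

Set up U = [u_1 | ... | u_2] ∈ R^(4×2). The projector onto W = col(U) is P = U (U^T U)^(-1) U^T.
Compute U^T U =
  [6, -5]
  [-5, 18],
and U^T v = (7, 0).
Solve U^T U · c = U^T v for the coefficients: c = (126/83, 35/83). The projection is proj_W(v) = U c.
Check: (v - proj_W(v)) · u_1 = 0  (should be 0).
Check: (v - proj_W(v)) · u_2 = 0  (should be 0).
Result: proj_W(v) = (182/83, -35/83, -21/83, -196/83).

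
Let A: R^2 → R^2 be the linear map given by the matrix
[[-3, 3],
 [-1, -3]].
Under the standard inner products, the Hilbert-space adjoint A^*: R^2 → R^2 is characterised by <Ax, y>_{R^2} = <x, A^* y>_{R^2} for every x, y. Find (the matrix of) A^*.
A^* = A^T =
[[-3, -1],
 [3, -3]]

For real matrices with standard dot products, the defining identity <Ax, y> = <x, A^* y> gives (Ax)^T y = x^T (A^*) y, i.e. x^T A^T y = x^T (A^*) y. Since this holds for all x, y, we must have A^* = A^T. Therefore
A^* =
[[-3, -1],
 [3, -3]].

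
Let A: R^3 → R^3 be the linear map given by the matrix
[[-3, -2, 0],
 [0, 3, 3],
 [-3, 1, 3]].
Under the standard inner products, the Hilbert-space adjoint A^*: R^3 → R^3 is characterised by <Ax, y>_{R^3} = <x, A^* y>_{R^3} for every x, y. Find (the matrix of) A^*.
A^* = A^T =
[[-3, 0, -3],
 [-2, 3, 1],
 [0, 3, 3]]

For real matrices with standard dot products, the defining identity <Ax, y> = <x, A^* y> gives (Ax)^T y = x^T (A^*) y, i.e. x^T A^T y = x^T (A^*) y. Since this holds for all x, y, we must have A^* = A^T. Therefore
A^* =
[[-3, 0, -3],
 [-2, 3, 1],
 [0, 3, 3]].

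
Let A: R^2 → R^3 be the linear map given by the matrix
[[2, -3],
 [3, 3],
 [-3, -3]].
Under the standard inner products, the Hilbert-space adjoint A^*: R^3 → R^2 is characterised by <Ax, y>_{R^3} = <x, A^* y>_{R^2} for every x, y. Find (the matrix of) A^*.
A^* = A^T =
[[2, 3, -3],
 [-3, 3, -3]]

For real matrices with standard dot products, the defining identity <Ax, y> = <x, A^* y> gives (Ax)^T y = x^T (A^*) y, i.e. x^T A^T y = x^T (A^*) y. Since this holds for all x, y, we must have A^* = A^T. Therefore
A^* =
[[2, 3, -3],
 [-3, 3, -3]].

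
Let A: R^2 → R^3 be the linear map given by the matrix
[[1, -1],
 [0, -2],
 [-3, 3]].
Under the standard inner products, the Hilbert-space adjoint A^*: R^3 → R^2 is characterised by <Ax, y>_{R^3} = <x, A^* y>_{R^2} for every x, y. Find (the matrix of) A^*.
A^* = A^T =
[[1, 0, -3],
 [-1, -2, 3]]

For real matrices with standard dot products, the defining identity <Ax, y> = <x, A^* y> gives (Ax)^T y = x^T (A^*) y, i.e. x^T A^T y = x^T (A^*) y. Since this holds for all x, y, we must have A^* = A^T. Therefore
A^* =
[[1, 0, -3],
 [-1, -2, 3]].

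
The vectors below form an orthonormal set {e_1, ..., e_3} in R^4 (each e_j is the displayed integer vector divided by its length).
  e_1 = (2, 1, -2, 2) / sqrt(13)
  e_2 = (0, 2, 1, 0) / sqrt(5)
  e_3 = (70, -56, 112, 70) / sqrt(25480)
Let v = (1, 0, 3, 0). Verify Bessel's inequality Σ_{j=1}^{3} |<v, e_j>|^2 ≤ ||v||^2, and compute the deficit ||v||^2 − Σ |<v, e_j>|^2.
Σ |<v, e_j>|^2 = 19/2; ||v||^2 = 10; deficit = 1/2

Write each e_j = u_j / sqrt(<u_j, u_j>) where u_j is the displayed integer vector. Then <v, e_j> = <v, u_j> / sqrt(<u_j, u_j>), so |<v, e_j>|^2 = <v, u_j>^2 / <u_j, u_j>.
Coefficients: <v, e_1> = -4/sqrt(13), <v, e_2> = 3/sqrt(5), <v, e_3> = 406/sqrt(25480).
Square and sum: Σ |<v, e_j>|^2 = 19/2.
Compute ||v||^2 = v·v = 10.
Deficit = 10 − 19/2 = 1/2 ≥ 0, confirming Bessel's inequality. (The deficit equals ||v − Σ <v,e_j> e_j||^2, the squared distance from v to span{e_j}.)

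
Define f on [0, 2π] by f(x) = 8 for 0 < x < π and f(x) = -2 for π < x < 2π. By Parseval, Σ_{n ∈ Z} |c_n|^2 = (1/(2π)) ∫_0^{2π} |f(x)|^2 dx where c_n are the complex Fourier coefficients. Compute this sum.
Σ |c_n|^2 = 34

Parseval equates the L^2 energy of f (normalised by 1/(2π)) with the ℓ^2 sum of its Fourier coefficients: (1/(2π)) ∫_0^{2π} |f|^2 = Σ |c_n|^2.
Compute the left side: (1/(2π)) [∫_0^π 8^2 dx + ∫_π^{2π} (-2)^2 dx] = (1/(2π)) · (64π + 4π) = (64 + 4)/2 = 34.
So Σ_{n ∈ Z} |c_n|^2 = 34.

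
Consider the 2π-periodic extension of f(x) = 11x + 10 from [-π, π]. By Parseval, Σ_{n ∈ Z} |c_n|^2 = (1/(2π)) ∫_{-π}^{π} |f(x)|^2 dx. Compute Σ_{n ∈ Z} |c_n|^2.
Σ |c_n|^2 = 121π^2/3 + 100

Expand and integrate term by term over [-π, π]:
  ∫ (11x)^2 dx = 121·(2π^3/3); ∫ 2·11·(10)·x dx = 0 (odd integrand); ∫ 10^2 dx = 100·2π.
So (1/(2π)) ∫_{-π}^{π} (11x + 10)^2 dx = 121π^2/3 + 100 = 121π^2/3 + 100.
Parseval ⇒ Σ |c_n|^2 = 121π^2/3 + 100.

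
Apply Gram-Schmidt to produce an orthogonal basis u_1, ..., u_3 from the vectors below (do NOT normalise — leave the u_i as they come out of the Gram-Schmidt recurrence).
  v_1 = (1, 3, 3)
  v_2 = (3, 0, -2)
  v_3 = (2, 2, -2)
Orthogonal basis:
  u_1 = (1, 3, 3)
  u_2 = (60/19, 9/19, -29/19)
  u_3 = (-12/17, 22/17, -18/17)

Apply the Gram-Schmidt recurrence
  u_1 = v_1
  u_i = v_i − Σ_{j<i} ((v_i · u_j) / (u_j · u_j)) · u_j.

Step by step this gives:
  u_1 = (1, 3, 3)
  u_2 = (60/19, 9/19, -29/19)
  u_3 = (-12/17, 22/17, -18/17)

Orthogonality check:
  u_2 · u_1 = 0 (should be 0)
  u_3 · u_1 = 0 (should be 0)
  u_3 · u_2 = 0 (should be 0)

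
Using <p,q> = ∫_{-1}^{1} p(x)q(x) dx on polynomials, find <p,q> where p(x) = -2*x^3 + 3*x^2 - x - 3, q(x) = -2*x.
<p,q> = 44/15

Expand the product: p(x)·q(x) = 4*x^4 - 6*x^3 + 2*x^2 + 6*x.
∫_{-1}^{1} of each monomial x^k gives [2/(k+1) if k even, 0 if k odd]. Integrating term-by-term (or equivalently evaluating the antiderivative F(x) = 4*x^5/5 - 3*x^4/2 + 2*x^3/3 + 3*x^2 at the endpoints):
  F(1) − F(−1) = 89/30 − (1/30) = 44/15.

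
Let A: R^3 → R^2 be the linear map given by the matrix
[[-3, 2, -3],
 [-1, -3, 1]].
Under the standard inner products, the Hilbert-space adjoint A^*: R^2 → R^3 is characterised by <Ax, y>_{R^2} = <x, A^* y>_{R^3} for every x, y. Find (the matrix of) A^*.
A^* = A^T =
[[-3, -1],
 [2, -3],
 [-3, 1]]

For real matrices with standard dot products, the defining identity <Ax, y> = <x, A^* y> gives (Ax)^T y = x^T (A^*) y, i.e. x^T A^T y = x^T (A^*) y. Since this holds for all x, y, we must have A^* = A^T. Therefore
A^* =
[[-3, -1],
 [2, -3],
 [-3, 1]].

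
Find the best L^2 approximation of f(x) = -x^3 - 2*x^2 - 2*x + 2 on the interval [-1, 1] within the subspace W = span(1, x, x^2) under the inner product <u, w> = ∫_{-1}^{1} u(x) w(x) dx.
g(x) = -2*x^2 - 13*x/5 + 2

The best approximation g ∈ W is the orthogonal projection of f onto W. Writing g = a_0 + a_1 x + a_2 x^2, the coefficients solve the normal equations G · a = b where
  G_{ij} = <φ_i, φ_j> and b_i = <f, φ_i>, with φ_0 = 1, φ_1 = x, φ_2 = x^2.
G =
  [2, 0, 2/3]
  [0, 2/3, 0]
  [2/3, 0, 2/5],
b = (8/3, -26/15, 8/15).
Solving gives a_0 = 2, a_1 = -13/5, a_2 = -2, so
  g(x) = -2*x^2 - 13*x/5 + 2.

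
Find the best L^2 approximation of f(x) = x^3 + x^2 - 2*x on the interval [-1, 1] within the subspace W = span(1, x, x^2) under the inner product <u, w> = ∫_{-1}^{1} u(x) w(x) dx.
g(x) = x^2 - 7*x/5

The best approximation g ∈ W is the orthogonal projection of f onto W. Writing g = a_0 + a_1 x + a_2 x^2, the coefficients solve the normal equations G · a = b where
  G_{ij} = <φ_i, φ_j> and b_i = <f, φ_i>, with φ_0 = 1, φ_1 = x, φ_2 = x^2.
G =
  [2, 0, 2/3]
  [0, 2/3, 0]
  [2/3, 0, 2/5],
b = (2/3, -14/15, 2/5).
Solving gives a_0 = 0, a_1 = -7/5, a_2 = 1, so
  g(x) = x^2 - 7*x/5.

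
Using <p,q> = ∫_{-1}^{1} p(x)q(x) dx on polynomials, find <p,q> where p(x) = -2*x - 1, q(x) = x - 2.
<p,q> = 8/3

Expand the product: p(x)·q(x) = -2*x^2 + 3*x + 2.
∫_{-1}^{1} of each monomial x^k gives [2/(k+1) if k even, 0 if k odd]. Integrating term-by-term (or equivalently evaluating the antiderivative F(x) = -2*x^3/3 + 3*x^2/2 + 2*x at the endpoints):
  F(1) − F(−1) = 17/6 − (1/6) = 8/3.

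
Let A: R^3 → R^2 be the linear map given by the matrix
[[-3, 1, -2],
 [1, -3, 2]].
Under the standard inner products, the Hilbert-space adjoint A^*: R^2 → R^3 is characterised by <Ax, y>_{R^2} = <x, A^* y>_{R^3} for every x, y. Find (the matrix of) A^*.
A^* = A^T =
[[-3, 1],
 [1, -3],
 [-2, 2]]

For real matrices with standard dot products, the defining identity <Ax, y> = <x, A^* y> gives (Ax)^T y = x^T (A^*) y, i.e. x^T A^T y = x^T (A^*) y. Since this holds for all x, y, we must have A^* = A^T. Therefore
A^* =
[[-3, 1],
 [1, -3],
 [-2, 2]].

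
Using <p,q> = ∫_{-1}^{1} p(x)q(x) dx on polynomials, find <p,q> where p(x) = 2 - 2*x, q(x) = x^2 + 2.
<p,q> = 28/3

Expand the product: p(x)·q(x) = -2*x^3 + 2*x^2 - 4*x + 4.
∫_{-1}^{1} of each monomial x^k gives [2/(k+1) if k even, 0 if k odd]. Integrating term-by-term (or equivalently evaluating the antiderivative F(x) = -x^4/2 + 2*x^3/3 - 2*x^2 + 4*x at the endpoints):
  F(1) − F(−1) = 13/6 − (-43/6) = 28/3.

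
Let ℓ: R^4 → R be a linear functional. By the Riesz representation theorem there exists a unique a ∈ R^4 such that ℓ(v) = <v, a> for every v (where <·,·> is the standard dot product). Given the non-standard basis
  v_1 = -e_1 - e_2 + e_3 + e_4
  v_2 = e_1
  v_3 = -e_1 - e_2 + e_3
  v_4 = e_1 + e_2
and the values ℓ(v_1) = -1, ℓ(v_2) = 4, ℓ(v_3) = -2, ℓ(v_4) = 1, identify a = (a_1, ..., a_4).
a = (4, -3, -1, 1)

Write a = (a_1, ..., a_4) in the standard basis. For each basis vector v_i, ℓ(v_i) = <v_i, a> is a linear equation in the a_j's. Collect the n equations into a matrix system V a = ℓ, where row i of V is v_i (expressed in the standard basis). Since V is invertible (lower-triangular with 1s on the diagonal, up to permutation), solve by back-substitution:
  V =
[[-1, -1, 1, 1],
 [1, 0, 0, 0],
 [-1, -1, 1, 0],
 [1, 1, 0, 0]]
  V a = (-1, 4, -2, 1)
Solving gives a = (4, -3, -1, 1).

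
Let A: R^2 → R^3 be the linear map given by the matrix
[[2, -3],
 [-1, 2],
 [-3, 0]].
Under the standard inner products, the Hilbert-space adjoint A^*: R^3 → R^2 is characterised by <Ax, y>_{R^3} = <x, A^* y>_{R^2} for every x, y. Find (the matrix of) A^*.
A^* = A^T =
[[2, -1, -3],
 [-3, 2, 0]]

For real matrices with standard dot products, the defining identity <Ax, y> = <x, A^* y> gives (Ax)^T y = x^T (A^*) y, i.e. x^T A^T y = x^T (A^*) y. Since this holds for all x, y, we must have A^* = A^T. Therefore
A^* =
[[2, -1, -3],
 [-3, 2, 0]].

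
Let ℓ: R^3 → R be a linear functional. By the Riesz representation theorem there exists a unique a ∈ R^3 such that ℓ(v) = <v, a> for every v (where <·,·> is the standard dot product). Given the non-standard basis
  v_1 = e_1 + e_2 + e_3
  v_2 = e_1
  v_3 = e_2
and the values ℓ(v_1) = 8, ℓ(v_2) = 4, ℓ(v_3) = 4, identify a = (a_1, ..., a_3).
a = (4, 4, 0)

Write a = (a_1, ..., a_3) in the standard basis. For each basis vector v_i, ℓ(v_i) = <v_i, a> is a linear equation in the a_j's. Collect the n equations into a matrix system V a = ℓ, where row i of V is v_i (expressed in the standard basis). Since V is invertible (lower-triangular with 1s on the diagonal, up to permutation), solve by back-substitution:
  V =
[[1, 1, 1],
 [1, 0, 0],
 [0, 1, 0]]
  V a = (8, 4, 4)
Solving gives a = (4, 4, 0).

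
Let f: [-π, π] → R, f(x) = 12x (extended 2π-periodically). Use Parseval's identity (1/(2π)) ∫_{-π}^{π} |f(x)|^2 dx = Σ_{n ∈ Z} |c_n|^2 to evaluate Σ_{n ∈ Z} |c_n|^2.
Σ |c_n|^2 = 48π^2

Expand and integrate term by term over [-π, π]:
  ∫ (12x)^2 dx = 144·(2π^3/3); ∫ 2·12·(0)·x dx = 0 (odd integrand); ∫ 0^2 dx = 0·2π.
So (1/(2π)) ∫_{-π}^{π} (12x)^2 dx = 144π^2/3 + 0 = 48π^2.
Parseval ⇒ Σ |c_n|^2 = 48π^2.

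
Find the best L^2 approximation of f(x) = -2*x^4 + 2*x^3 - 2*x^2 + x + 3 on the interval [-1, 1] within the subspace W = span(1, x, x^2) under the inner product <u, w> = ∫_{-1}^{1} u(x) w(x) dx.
g(x) = -26*x^2/7 + 11*x/5 + 111/35

The best approximation g ∈ W is the orthogonal projection of f onto W. Writing g = a_0 + a_1 x + a_2 x^2, the coefficients solve the normal equations G · a = b where
  G_{ij} = <φ_i, φ_j> and b_i = <f, φ_i>, with φ_0 = 1, φ_1 = x, φ_2 = x^2.
G =
  [2, 0, 2/3]
  [0, 2/3, 0]
  [2/3, 0, 2/5],
b = (58/15, 22/15, 22/35).
Solving gives a_0 = 111/35, a_1 = 11/5, a_2 = -26/7, so
  g(x) = -26*x^2/7 + 11*x/5 + 111/35.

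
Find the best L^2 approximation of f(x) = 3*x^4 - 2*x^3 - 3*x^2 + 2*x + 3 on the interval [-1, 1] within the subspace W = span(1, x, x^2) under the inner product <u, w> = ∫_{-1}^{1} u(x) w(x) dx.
g(x) = -3*x^2/7 + 4*x/5 + 96/35

The best approximation g ∈ W is the orthogonal projection of f onto W. Writing g = a_0 + a_1 x + a_2 x^2, the coefficients solve the normal equations G · a = b where
  G_{ij} = <φ_i, φ_j> and b_i = <f, φ_i>, with φ_0 = 1, φ_1 = x, φ_2 = x^2.
G =
  [2, 0, 2/3]
  [0, 2/3, 0]
  [2/3, 0, 2/5],
b = (26/5, 8/15, 58/35).
Solving gives a_0 = 96/35, a_1 = 4/5, a_2 = -3/7, so
  g(x) = -3*x^2/7 + 4*x/5 + 96/35.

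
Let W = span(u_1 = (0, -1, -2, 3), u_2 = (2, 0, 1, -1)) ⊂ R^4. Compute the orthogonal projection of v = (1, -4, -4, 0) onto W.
proj_W(v) = (64/59, -62/59, -92/59, 154/59)

Set up U = [u_1 | ... | u_2] ∈ R^(4×2). The projector onto W = col(U) is P = U (U^T U)^(-1) U^T.
Compute U^T U =
  [14, -5]
  [-5, 6],
and U^T v = (12, -2).
Solve U^T U · c = U^T v for the coefficients: c = (62/59, 32/59). The projection is proj_W(v) = U c.
Check: (v - proj_W(v)) · u_1 = 0  (should be 0).
Check: (v - proj_W(v)) · u_2 = 0  (should be 0).
Result: proj_W(v) = (64/59, -62/59, -92/59, 154/59).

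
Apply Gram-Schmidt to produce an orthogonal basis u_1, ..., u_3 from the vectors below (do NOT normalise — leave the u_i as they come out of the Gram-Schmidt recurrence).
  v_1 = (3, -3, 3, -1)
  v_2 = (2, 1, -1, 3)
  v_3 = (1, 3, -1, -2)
Orthogonal basis:
  u_1 = (3, -3, 3, -1)
  u_2 = (65/28, 19/28, -19/28, 81/28)
  u_3 = (256/137, 313/137, -39/137, -288/137)

Apply the Gram-Schmidt recurrence
  u_1 = v_1
  u_i = v_i − Σ_{j<i} ((v_i · u_j) / (u_j · u_j)) · u_j.

Step by step this gives:
  u_1 = (3, -3, 3, -1)
  u_2 = (65/28, 19/28, -19/28, 81/28)
  u_3 = (256/137, 313/137, -39/137, -288/137)

Orthogonality check:
  u_2 · u_1 = 0 (should be 0)
  u_3 · u_1 = 0 (should be 0)
  u_3 · u_2 = 0 (should be 0)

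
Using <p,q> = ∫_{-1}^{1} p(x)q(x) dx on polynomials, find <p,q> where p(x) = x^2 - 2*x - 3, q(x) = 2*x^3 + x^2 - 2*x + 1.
<p,q> = -88/15

Expand the product: p(x)·q(x) = 2*x^5 - 3*x^4 - 10*x^3 + 2*x^2 + 4*x - 3.
∫_{-1}^{1} of each monomial x^k gives [2/(k+1) if k even, 0 if k odd]. Integrating term-by-term (or equivalently evaluating the antiderivative F(x) = x^6/3 - 3*x^5/5 - 5*x^4/2 + 2*x^3/3 + 2*x^2 - 3*x at the endpoints):
  F(1) − F(−1) = -31/10 − (83/30) = -88/15.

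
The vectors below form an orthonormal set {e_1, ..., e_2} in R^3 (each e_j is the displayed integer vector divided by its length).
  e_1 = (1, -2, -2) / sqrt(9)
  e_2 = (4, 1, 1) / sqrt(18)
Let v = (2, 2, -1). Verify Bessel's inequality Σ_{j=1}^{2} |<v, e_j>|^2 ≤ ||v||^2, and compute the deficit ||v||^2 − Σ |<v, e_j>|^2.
Σ |<v, e_j>|^2 = 9/2; ||v||^2 = 9; deficit = 9/2

Write each e_j = u_j / sqrt(<u_j, u_j>) where u_j is the displayed integer vector. Then <v, e_j> = <v, u_j> / sqrt(<u_j, u_j>), so |<v, e_j>|^2 = <v, u_j>^2 / <u_j, u_j>.
Coefficients: <v, e_1> = 0/sqrt(9), <v, e_2> = 9/sqrt(18).
Square and sum: Σ |<v, e_j>|^2 = 9/2.
Compute ||v||^2 = v·v = 9.
Deficit = 9 − 9/2 = 9/2 ≥ 0, confirming Bessel's inequality. (The deficit equals ||v − Σ <v,e_j> e_j||^2, the squared distance from v to span{e_j}.)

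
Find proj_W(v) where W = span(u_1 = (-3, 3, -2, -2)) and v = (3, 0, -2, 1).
proj_W(v) = (21/26, -21/26, 7/13, 7/13)

Set up U = [u_1 | ... | u_1] ∈ R^(4×1). The projector onto W = col(U) is P = U (U^T U)^(-1) U^T.
Compute U^T U =
  [26],
and U^T v = (-7).
Solve U^T U · c = U^T v for the coefficients: c = (-7/26). The projection is proj_W(v) = U c.
Check: (v - proj_W(v)) · u_1 = 0  (should be 0).
Result: proj_W(v) = (21/26, -21/26, 7/13, 7/13).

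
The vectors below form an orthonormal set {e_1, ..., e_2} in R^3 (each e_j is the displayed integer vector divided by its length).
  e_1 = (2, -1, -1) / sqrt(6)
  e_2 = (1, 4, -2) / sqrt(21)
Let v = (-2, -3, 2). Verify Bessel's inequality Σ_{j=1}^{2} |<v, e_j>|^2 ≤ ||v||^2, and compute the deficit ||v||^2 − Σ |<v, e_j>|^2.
Σ |<v, e_j>|^2 = 237/14; ||v||^2 = 17; deficit = 1/14

Write each e_j = u_j / sqrt(<u_j, u_j>) where u_j is the displayed integer vector. Then <v, e_j> = <v, u_j> / sqrt(<u_j, u_j>), so |<v, e_j>|^2 = <v, u_j>^2 / <u_j, u_j>.
Coefficients: <v, e_1> = -3/sqrt(6), <v, e_2> = -18/sqrt(21).
Square and sum: Σ |<v, e_j>|^2 = 237/14.
Compute ||v||^2 = v·v = 17.
Deficit = 17 − 237/14 = 1/14 ≥ 0, confirming Bessel's inequality. (The deficit equals ||v − Σ <v,e_j> e_j||^2, the squared distance from v to span{e_j}.)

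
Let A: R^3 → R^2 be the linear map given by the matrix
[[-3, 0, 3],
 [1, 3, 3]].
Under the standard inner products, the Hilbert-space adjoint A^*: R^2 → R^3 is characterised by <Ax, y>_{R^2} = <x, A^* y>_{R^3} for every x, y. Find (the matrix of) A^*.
A^* = A^T =
[[-3, 1],
 [0, 3],
 [3, 3]]

For real matrices with standard dot products, the defining identity <Ax, y> = <x, A^* y> gives (Ax)^T y = x^T (A^*) y, i.e. x^T A^T y = x^T (A^*) y. Since this holds for all x, y, we must have A^* = A^T. Therefore
A^* =
[[-3, 1],
 [0, 3],
 [3, 3]].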